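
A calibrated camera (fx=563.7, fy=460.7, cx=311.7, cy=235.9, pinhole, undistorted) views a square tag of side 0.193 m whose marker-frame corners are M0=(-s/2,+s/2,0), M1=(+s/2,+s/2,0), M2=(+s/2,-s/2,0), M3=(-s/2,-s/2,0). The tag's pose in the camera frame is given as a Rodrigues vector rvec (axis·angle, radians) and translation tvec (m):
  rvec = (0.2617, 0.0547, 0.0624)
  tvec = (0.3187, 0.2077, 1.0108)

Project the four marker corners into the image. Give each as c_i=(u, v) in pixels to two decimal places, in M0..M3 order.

Intrinsics K: fx=563.7, fy=460.7, cx=311.7, cy=235.9
Marker side s = 0.193 m; corners in marker frame (Z=0):
  M0 = (-0.0965, +0.0965, 0)
  M1 = (+0.0965, +0.0965, 0)
  M2 = (+0.0965, -0.0965, 0)
  M3 = (-0.0965, -0.0965, 0)
rvec = (0.2617, 0.0547, 0.0624), |rvec| = θ = 0.27454 rad = 15.730°
Rodrigues: sinθ=0.27111, 1−cosθ=0.03745; R = I + sinθ·[k]× + (1−cosθ)·[k]×²:
    [+0.99658 -0.05451 +0.06213]
    [+0.06873 +0.96404 -0.25673]
    [-0.04590 +0.26012 +0.96448]
t = (0.3187, 0.2077, 1.0108) m
M0: Pc = R·M0+t = (+0.21727, +0.29410, +1.04033); u = 563.7·(+0.21727)/1.04033 + 311.7 = 429.4272, v = 460.7·(+0.29410)/1.04033 + 235.9 = 366.1378
M1: Pc = R·M1+t = (+0.40961, +0.30736, +1.03147); u = 563.7·(+0.40961)/1.03147 + 311.7 = 535.5520, v = 460.7·(+0.30736)/1.03147 + 235.9 = 373.1812
M2: Pc = R·M2+t = (+0.42013, +0.12130, +0.98127); u = 563.7·(+0.42013)/0.98127 + 311.7 = 553.0478, v = 460.7·(+0.12130)/0.98127 + 235.9 = 292.8511
M3: Pc = R·M3+t = (+0.22779, +0.10804, +0.99013); u = 563.7·(+0.22779)/0.99013 + 311.7 = 441.3855, v = 460.7·(+0.10804)/0.99013 + 235.9 = 286.1693

c0=(429.43, 366.14) c1=(535.55, 373.18) c2=(553.05, 292.85) c3=(441.39, 286.17)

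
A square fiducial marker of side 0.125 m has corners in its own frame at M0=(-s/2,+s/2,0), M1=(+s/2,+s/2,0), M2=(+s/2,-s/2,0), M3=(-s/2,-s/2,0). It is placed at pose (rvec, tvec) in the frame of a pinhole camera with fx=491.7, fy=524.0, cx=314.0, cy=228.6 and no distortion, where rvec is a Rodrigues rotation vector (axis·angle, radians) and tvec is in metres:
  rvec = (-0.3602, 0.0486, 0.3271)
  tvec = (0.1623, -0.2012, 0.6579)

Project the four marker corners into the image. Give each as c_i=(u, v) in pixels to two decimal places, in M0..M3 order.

c0=(377.42, 94.15) c1=(471.03, 123.13) c2=(490.66, 43.67) c3=(402.45, 17.99)

Intrinsics K: fx=491.7, fy=524.0, cx=314.0, cy=228.6
Marker side s = 0.125 m; corners in marker frame (Z=0):
  M0 = (-0.0625, +0.0625, 0)
  M1 = (+0.0625, +0.0625, 0)
  M2 = (+0.0625, -0.0625, 0)
  M3 = (-0.0625, -0.0625, 0)
rvec = (-0.3602, 0.0486, 0.3271), |rvec| = θ = 0.48898 rad = 28.016°
Rodrigues: sinθ=0.46972, 1−cosθ=0.11719; R = I + sinθ·[k]× + (1−cosθ)·[k]×²:
    [+0.94640 -0.32280 -0.01106]
    [+0.30564 +0.88397 +0.35381]
    [-0.10443 -0.33823 +0.93525]
t = (0.1623, -0.2012, 0.6579) m
M0: Pc = R·M0+t = (+0.08297, -0.16505, +0.64329); u = 491.7·(+0.08297)/0.64329 + 314.0 = 377.4222, v = 524.0·(-0.16505)/0.64329 + 228.6 = 94.1525
M1: Pc = R·M1+t = (+0.20128, -0.12685, +0.63023); u = 491.7·(+0.20128)/0.63023 + 314.0 = 471.0322, v = 524.0·(-0.12685)/0.63023 + 228.6 = 123.1327
M2: Pc = R·M2+t = (+0.24163, -0.23735, +0.67251); u = 491.7·(+0.24163)/0.67251 + 314.0 = 490.6617, v = 524.0·(-0.23735)/0.67251 + 228.6 = 43.6678
M3: Pc = R·M3+t = (+0.12332, -0.27555, +0.68557); u = 491.7·(+0.12332)/0.68557 + 314.0 = 402.4507, v = 524.0·(-0.27555)/0.68557 + 228.6 = 17.9879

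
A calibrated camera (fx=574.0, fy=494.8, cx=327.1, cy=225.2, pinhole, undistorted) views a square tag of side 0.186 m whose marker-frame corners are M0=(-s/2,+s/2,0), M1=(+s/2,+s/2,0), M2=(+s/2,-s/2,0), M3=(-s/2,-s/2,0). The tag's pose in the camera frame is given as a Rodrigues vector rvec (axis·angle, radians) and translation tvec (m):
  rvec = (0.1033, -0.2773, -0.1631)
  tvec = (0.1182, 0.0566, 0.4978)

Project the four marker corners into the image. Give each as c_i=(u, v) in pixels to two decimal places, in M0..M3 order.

c0=(378.64, 392.67) c1=(563.65, 347.25) c2=(543.83, 175.91) c3=(347.49, 205.40)

Intrinsics K: fx=574.0, fy=494.8, cx=327.1, cy=225.2
Marker side s = 0.186 m; corners in marker frame (Z=0):
  M0 = (-0.0930, +0.0930, 0)
  M1 = (+0.0930, +0.0930, 0)
  M2 = (+0.0930, -0.0930, 0)
  M3 = (-0.0930, -0.0930, 0)
rvec = (0.1033, -0.2773, -0.1631), |rvec| = θ = 0.33789 rad = 19.360°
Rodrigues: sinθ=0.33149, 1−cosθ=0.05654; R = I + sinθ·[k]× + (1−cosθ)·[k]×²:
    [+0.94874 +0.14583 -0.28040]
    [-0.17420 +0.98154 -0.07895]
    [+0.26371 +0.12375 +0.95663]
t = (0.1182, 0.0566, 0.4978) m
M0: Pc = R·M0+t = (+0.04353, +0.16408, +0.48478); u = 574.0·(+0.04353)/0.48478 + 327.1 = 378.6398, v = 494.8·(+0.16408)/0.48478 + 225.2 = 392.6743
M1: Pc = R·M1+t = (+0.21999, +0.13168, +0.53383); u = 574.0·(+0.21999)/0.53383 + 327.1 = 563.6478, v = 494.8·(+0.13168)/0.53383 + 225.2 = 347.2541
M2: Pc = R·M2+t = (+0.19287, -0.05088, +0.51082); u = 574.0·(+0.19287)/0.51082 + 327.1 = 543.8274, v = 494.8·(-0.05088)/0.51082 + 225.2 = 175.9115
M3: Pc = R·M3+t = (+0.01641, -0.01848, +0.46177); u = 574.0·(+0.01641)/0.46177 + 327.1 = 347.4923, v = 494.8·(-0.01848)/0.46177 + 225.2 = 205.3953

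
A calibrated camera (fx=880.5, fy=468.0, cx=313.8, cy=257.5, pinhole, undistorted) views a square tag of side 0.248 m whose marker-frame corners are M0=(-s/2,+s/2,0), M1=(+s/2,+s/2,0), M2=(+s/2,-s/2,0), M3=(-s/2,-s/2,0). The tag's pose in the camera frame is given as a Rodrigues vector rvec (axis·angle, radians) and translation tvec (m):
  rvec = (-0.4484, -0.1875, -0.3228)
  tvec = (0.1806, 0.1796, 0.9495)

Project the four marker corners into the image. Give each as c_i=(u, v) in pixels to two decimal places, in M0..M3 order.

Intrinsics K: fx=880.5, fy=468.0, cx=313.8, cy=257.5
Marker side s = 0.248 m; corners in marker frame (Z=0):
  M0 = (-0.1240, +0.1240, 0)
  M1 = (+0.1240, +0.1240, 0)
  M2 = (+0.1240, -0.1240, 0)
  M3 = (-0.1240, -0.1240, 0)
rvec = (-0.4484, -0.1875, -0.3228), |rvec| = θ = 0.58345 rad = 33.429°
Rodrigues: sinθ=0.55091, 1−cosθ=0.16544; R = I + sinθ·[k]× + (1−cosθ)·[k]×²:
    [+0.93228 +0.34565 -0.10670]
    [-0.26394 +0.85165 +0.45280]
    [+0.24738 -0.39398 +0.88520]
t = (0.1806, 0.1796, 0.9495) m
M0: Pc = R·M0+t = (+0.10786, +0.31793, +0.86997); u = 880.5·(+0.10786)/0.86997 + 313.8 = 422.9640, v = 468.0·(+0.31793)/0.86997 + 257.5 = 428.5315
M1: Pc = R·M1+t = (+0.33906, +0.25248, +0.93132); u = 880.5·(+0.33906)/0.93132 + 313.8 = 634.3604, v = 468.0·(+0.25248)/0.93132 + 257.5 = 384.3722
M2: Pc = R·M2+t = (+0.25334, +0.04127, +1.02903); u = 880.5·(+0.25334)/1.02903 + 313.8 = 530.5744, v = 468.0·(+0.04127)/1.02903 + 257.5 = 276.2683
M3: Pc = R·M3+t = (+0.02214, +0.10672, +0.96768); u = 880.5·(+0.02214)/0.96768 + 313.8 = 333.9425, v = 468.0·(+0.10672)/0.96768 + 257.5 = 309.1149

c0=(422.96, 428.53) c1=(634.36, 384.37) c2=(530.57, 276.27) c3=(333.94, 309.11)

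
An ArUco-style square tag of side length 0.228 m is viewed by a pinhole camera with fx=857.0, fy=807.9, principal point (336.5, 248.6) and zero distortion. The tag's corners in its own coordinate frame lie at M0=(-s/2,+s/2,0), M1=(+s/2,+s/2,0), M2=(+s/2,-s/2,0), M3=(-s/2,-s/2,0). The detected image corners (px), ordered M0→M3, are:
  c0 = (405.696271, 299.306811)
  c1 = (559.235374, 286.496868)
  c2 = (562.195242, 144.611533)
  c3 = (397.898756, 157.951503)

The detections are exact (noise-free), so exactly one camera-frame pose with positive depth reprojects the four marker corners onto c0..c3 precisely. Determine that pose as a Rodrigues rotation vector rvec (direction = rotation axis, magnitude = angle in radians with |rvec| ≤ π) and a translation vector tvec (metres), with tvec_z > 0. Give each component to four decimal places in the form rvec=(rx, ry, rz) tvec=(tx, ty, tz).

rvec=(0.3707, -0.0295, -0.0838) tvec=(0.2068, -0.0365, 1.2234)

Intrinsics K: fx=857.0, fy=807.9, cx=336.5, cy=248.6
Marker side s = 0.228 m; corners in marker frame (Z=0):
  M0 = (-0.1140, +0.1140, 0)
  M1 = (+0.1140, +0.1140, 0)
  M2 = (+0.1140, -0.1140, 0)
  M3 = (-0.1140, -0.1140, 0)
Detected image corners:
  c0 = (405.696271, 299.306811) px
  c1 = (559.235374, 286.496868) px
  c2 = (562.195242, 144.611533) px
  c3 = (397.898756, 157.951503) px
Planar DLT: solve 8×8 A·h = b for H (H[2,2]=1):
  H  [+701.49407 +153.38035 +481.39678]
  H  [-54.86841 +687.04346 +224.47877]
  H  [+0.01098 +0.29673 +1.00000]
B = K⁻¹H; ‖b₁‖=0.817424, ‖b₂‖=0.817424; λ = 2/(‖b₁‖+‖b₂‖) = 1.223356, sign → tz>0 ⇒ λ=+1.223356
r₁ = λ·B[:,0] = (+0.99610,-0.08722,+0.01343); r₂ = λ·B[:,1] = (+0.07642,+0.92865,+0.36300)
r₃ = r₁×r₂ = (-0.04413,-0.36056,+0.93169); SVD([r₁ r₂ r₃]) → R = UVᵀ:
  R  [+0.99610 +0.07642 -0.04413]
  R  [-0.08722 +0.92865 -0.36056]
  R  [+0.01343 +0.36300 +0.93169]
t = (+0.20684, -0.03653, +1.22336) m
tr R = 2.856441; θ = arccos((tr R − 1)/2) = 0.381196 rad = 21.841°
axis k = ((R−Rᵀ)₃₂, (R−Rᵀ)₁₃, (R−Rᵀ)₂₁) / (2 sinθ) = (+0.972445, -0.077368, -0.219920)
rvec = θ·k = (+0.370692, -0.029492, -0.083833)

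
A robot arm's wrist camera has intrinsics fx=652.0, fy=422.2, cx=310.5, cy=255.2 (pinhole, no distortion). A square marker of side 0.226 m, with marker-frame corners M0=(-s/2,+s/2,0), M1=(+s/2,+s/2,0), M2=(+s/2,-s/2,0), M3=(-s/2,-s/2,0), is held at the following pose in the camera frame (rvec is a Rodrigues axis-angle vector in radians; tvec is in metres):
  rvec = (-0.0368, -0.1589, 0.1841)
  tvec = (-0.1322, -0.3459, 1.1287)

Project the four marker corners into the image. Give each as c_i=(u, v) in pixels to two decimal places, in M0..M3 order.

Intrinsics K: fx=652.0, fy=422.2, cx=310.5, cy=255.2
Marker side s = 0.226 m; corners in marker frame (Z=0):
  M0 = (-0.1130, +0.1130, 0)
  M1 = (+0.1130, +0.1130, 0)
  M2 = (+0.1130, -0.1130, 0)
  M3 = (-0.1130, -0.1130, 0)
rvec = (-0.0368, -0.1589, 0.1841), |rvec| = θ = 0.24596 rad = 14.092°
Rodrigues: sinθ=0.24349, 1−cosθ=0.03010; R = I + sinθ·[k]× + (1−cosθ)·[k]×²:
    [+0.97058 -0.17934 -0.16067]
    [+0.18516 +0.98247 +0.02188]
    [+0.15393 -0.05098 +0.98677]
t = (-0.1322, -0.3459, 1.1287) m
M0: Pc = R·M0+t = (-0.26214, -0.25580, +1.10554); u = 652.0·(-0.26214)/1.10554 + 310.5 = 155.9013, v = 422.2·(-0.25580)/1.10554 + 255.2 = 157.5100
M1: Pc = R·M1+t = (-0.04279, -0.21396, +1.14033); u = 652.0·(-0.04279)/1.14033 + 310.5 = 286.0342, v = 422.2·(-0.21396)/1.14033 + 255.2 = 175.9834
M2: Pc = R·M2+t = (-0.00226, -0.43600, +1.15186); u = 652.0·(-0.00226)/1.15186 + 310.5 = 309.2212, v = 422.2·(-0.43600)/1.15186 + 255.2 = 95.3906
M3: Pc = R·M3+t = (-0.22161, -0.47784, +1.11707); u = 652.0·(-0.22161)/1.11707 + 310.5 = 181.1527, v = 422.2·(-0.47784)/1.11707 + 255.2 = 74.5978

c0=(155.90, 157.51) c1=(286.03, 175.98) c2=(309.22, 95.39) c3=(181.15, 74.60)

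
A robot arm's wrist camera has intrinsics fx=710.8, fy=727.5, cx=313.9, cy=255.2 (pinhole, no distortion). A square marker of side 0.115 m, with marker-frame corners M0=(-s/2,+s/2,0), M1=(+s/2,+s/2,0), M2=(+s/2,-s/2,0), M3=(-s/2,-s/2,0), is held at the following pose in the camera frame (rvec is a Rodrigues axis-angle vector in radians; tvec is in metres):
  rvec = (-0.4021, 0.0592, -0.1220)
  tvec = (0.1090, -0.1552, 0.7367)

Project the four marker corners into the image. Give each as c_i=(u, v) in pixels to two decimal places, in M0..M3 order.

Intrinsics K: fx=710.8, fy=727.5, cx=313.9, cy=255.2
Marker side s = 0.115 m; corners in marker frame (Z=0):
  M0 = (-0.0575, +0.0575, 0)
  M1 = (+0.0575, +0.0575, 0)
  M2 = (+0.0575, -0.0575, 0)
  M3 = (-0.0575, -0.0575, 0)
rvec = (-0.4021, 0.0592, -0.1220), |rvec| = θ = 0.42435 rad = 24.313°
Rodrigues: sinθ=0.41173, 1−cosθ=0.08869; R = I + sinθ·[k]× + (1−cosθ)·[k]×²:
    [+0.99094 +0.10665 +0.08160]
    [-0.13010 +0.91303 +0.38658]
    [-0.03328 -0.39370 +0.91864]
t = (0.1090, -0.1552, 0.7367) m
M0: Pc = R·M0+t = (+0.05815, -0.09522, +0.71598); u = 710.8·(+0.05815)/0.71598 + 313.9 = 371.6326, v = 727.5·(-0.09522)/0.71598 + 255.2 = 158.4473
M1: Pc = R·M1+t = (+0.17211, -0.11018, +0.71215); u = 710.8·(+0.17211)/0.71215 + 313.9 = 485.6854, v = 727.5·(-0.11018)/0.71215 + 255.2 = 142.6438
M2: Pc = R·M2+t = (+0.15985, -0.21518, +0.75742); u = 710.8·(+0.15985)/0.75742 + 313.9 = 463.9074, v = 727.5·(-0.21518)/0.75742 + 255.2 = 48.5214
M3: Pc = R·M3+t = (+0.04589, -0.20022, +0.76125); u = 710.8·(+0.04589)/0.76125 + 313.9 = 356.7474, v = 727.5·(-0.20022)/0.76125 + 255.2 = 63.8581

c0=(371.63, 158.45) c1=(485.69, 142.64) c2=(463.91, 48.52) c3=(356.75, 63.86)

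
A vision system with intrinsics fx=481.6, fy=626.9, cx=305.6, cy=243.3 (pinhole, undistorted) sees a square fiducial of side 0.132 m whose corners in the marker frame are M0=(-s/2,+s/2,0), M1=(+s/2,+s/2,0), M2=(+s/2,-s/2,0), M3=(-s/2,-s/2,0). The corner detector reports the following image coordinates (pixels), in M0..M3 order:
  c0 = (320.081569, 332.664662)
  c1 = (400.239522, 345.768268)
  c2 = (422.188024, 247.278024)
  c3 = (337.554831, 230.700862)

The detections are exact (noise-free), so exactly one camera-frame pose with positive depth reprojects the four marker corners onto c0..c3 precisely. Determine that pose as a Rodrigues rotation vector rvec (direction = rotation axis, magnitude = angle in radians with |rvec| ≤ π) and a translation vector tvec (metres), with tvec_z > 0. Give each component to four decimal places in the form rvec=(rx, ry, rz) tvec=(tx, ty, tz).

Intrinsics K: fx=481.6, fy=626.9, cx=305.6, cy=243.3
Marker side s = 0.132 m; corners in marker frame (Z=0):
  M0 = (-0.0660, +0.0660, 0)
  M1 = (+0.0660, +0.0660, 0)
  M2 = (+0.0660, -0.0660, 0)
  M3 = (-0.0660, -0.0660, 0)
Detected image corners:
  c0 = (320.081569, 332.664662) px
  c1 = (400.239522, 345.768268) px
  c2 = (422.188024, 247.278024) px
  c3 = (337.554831, 230.700862) px
Planar DLT: solve 8×8 A·h = b for H (H[2,2]=1):
  H  [+695.74931 +19.94455 +370.24752]
  H  [+168.32615 +891.55127 +290.71333]
  H  [+0.19473 +0.45805 +1.00000]
B = K⁻¹H; ‖b₁‖=1.349236, ‖b₂‖=1.349236; λ = 2/(‖b₁‖+‖b₂‖) = 0.741160, sign → tz>0 ⇒ λ=+0.741160
r₁ = λ·B[:,0] = (+0.97914,+0.14299,+0.14433); r₂ = λ·B[:,1] = (-0.18473,+0.92229,+0.33949)
r₃ = r₁×r₂ = (-0.08457,-0.35907,+0.92947); SVD([r₁ r₂ r₃]) → R = UVᵀ:
  R  [+0.97914 -0.18473 -0.08457]
  R  [+0.14299 +0.92229 -0.35907]
  R  [+0.14433 +0.33949 +0.92947]
t = (+0.09949, +0.05605, +0.74116) m
tr R = 2.830906; θ = arccos((tr R − 1)/2) = 0.414165 rad = 23.730°
axis k = ((R−Rᵀ)₃₂, (R−Rᵀ)₁₃, (R−Rᵀ)₂₁) / (2 sinθ) = (+0.867942, -0.284389, +0.407186)
rvec = θ·k = (+0.359471, -0.117784, +0.168642)

rvec=(0.3595, -0.1178, 0.1686) tvec=(0.0995, 0.0561, 0.7412)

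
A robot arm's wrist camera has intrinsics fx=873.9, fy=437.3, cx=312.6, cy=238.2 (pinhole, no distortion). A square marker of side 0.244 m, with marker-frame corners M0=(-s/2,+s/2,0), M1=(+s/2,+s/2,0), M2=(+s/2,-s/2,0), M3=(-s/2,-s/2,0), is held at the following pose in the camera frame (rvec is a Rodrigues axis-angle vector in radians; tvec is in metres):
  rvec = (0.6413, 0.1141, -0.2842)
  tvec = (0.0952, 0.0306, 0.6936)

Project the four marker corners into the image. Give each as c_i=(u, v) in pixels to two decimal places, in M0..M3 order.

c0=(329.02, 322.32) c1=(605.23, 295.09) c2=(568.27, 172.50) c3=(235.06, 214.49)

Intrinsics K: fx=873.9, fy=437.3, cx=312.6, cy=238.2
Marker side s = 0.244 m; corners in marker frame (Z=0):
  M0 = (-0.1220, +0.1220, 0)
  M1 = (+0.1220, +0.1220, 0)
  M2 = (+0.1220, -0.1220, 0)
  M3 = (-0.1220, -0.1220, 0)
rvec = (0.6413, 0.1141, -0.2842), |rvec| = θ = 0.71067 rad = 40.718°
Rodrigues: sinθ=0.65234, 1−cosθ=0.24208; R = I + sinθ·[k]× + (1−cosθ)·[k]×²:
    [+0.95505 +0.29595 +0.01738]
    [-0.22580 +0.76416 -0.60421]
    [-0.19209 +0.57312 +0.79664]
t = (0.0952, 0.0306, 0.6936) m
M0: Pc = R·M0+t = (+0.01479, +0.15138, +0.78696); u = 873.9·(+0.01479)/0.78696 + 312.6 = 329.0237, v = 437.3·(+0.15138)/0.78696 + 238.2 = 322.3173
M1: Pc = R·M1+t = (+0.24782, +0.09628, +0.74009); u = 873.9·(+0.24782)/0.74009 + 312.6 = 605.2295, v = 437.3·(+0.09628)/0.74009 + 238.2 = 295.0898
M2: Pc = R·M2+t = (+0.17561, -0.09018, +0.60024); u = 873.9·(+0.17561)/0.60024 + 312.6 = 568.2724, v = 437.3·(-0.09018)/0.60024 + 238.2 = 172.5035
M3: Pc = R·M3+t = (-0.05742, -0.03508, +0.64711); u = 873.9·(-0.05742)/0.64711 + 312.6 = 235.0553, v = 437.3·(-0.03508)/0.64711 + 238.2 = 214.4939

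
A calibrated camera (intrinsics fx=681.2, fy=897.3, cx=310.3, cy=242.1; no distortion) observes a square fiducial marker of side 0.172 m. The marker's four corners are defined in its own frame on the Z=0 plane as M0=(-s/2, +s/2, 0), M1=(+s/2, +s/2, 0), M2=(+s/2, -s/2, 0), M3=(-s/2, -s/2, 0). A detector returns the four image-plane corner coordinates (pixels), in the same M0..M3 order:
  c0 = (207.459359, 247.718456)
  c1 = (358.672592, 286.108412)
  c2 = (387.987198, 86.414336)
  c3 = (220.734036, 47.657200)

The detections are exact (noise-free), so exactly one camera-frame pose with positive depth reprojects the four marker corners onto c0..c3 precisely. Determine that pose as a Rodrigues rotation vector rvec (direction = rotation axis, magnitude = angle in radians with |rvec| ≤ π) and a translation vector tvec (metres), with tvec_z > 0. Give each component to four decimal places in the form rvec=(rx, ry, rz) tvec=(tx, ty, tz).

Intrinsics K: fx=681.2, fy=897.3, cx=310.3, cy=242.1
Marker side s = 0.172 m; corners in marker frame (Z=0):
  M0 = (-0.0860, +0.0860, 0)
  M1 = (+0.0860, +0.0860, 0)
  M2 = (+0.0860, -0.0860, 0)
  M3 = (-0.0860, -0.0860, 0)
Detected image corners:
  c0 = (207.459359, 247.718456) px
  c1 = (358.672592, 286.108412) px
  c2 = (387.987198, 86.414336) px
  c3 = (220.734036, 47.657200) px
Planar DLT: solve 8×8 A·h = b for H (H[2,2]=1):
  H  [+894.17641 +44.68932 +292.50614]
  H  [+207.55363 +1257.64999 +171.72798]
  H  [-0.09977 +0.57231 +1.00000]
B = K⁻¹H; ‖b₁‖=1.386022, ‖b₂‖=1.386022; λ = 2/(‖b₁‖+‖b₂‖) = 0.721489, sign → tz>0 ⇒ λ=+0.721489
r₁ = λ·B[:,0] = (+0.97985,+0.18631,-0.07198); r₂ = λ·B[:,1] = (-0.14076,+0.89983,+0.41292)
r₃ = r₁×r₂ = (+0.14170,-0.39446,+0.90792); SVD([r₁ r₂ r₃]) → R = UVᵀ:
  R  [+0.97985 -0.14076 +0.14170]
  R  [+0.18631 +0.89983 -0.39446]
  R  [-0.07198 +0.41292 +0.90792]
t = (-0.01885, -0.05658, +0.72149) m
tr R = 2.787597; θ = arccos((tr R − 1)/2) = 0.465051 rad = 26.645°
axis k = ((R−Rᵀ)₃₂, (R−Rᵀ)₁₃, (R−Rᵀ)₂₁) / (2 sinθ) = (+0.900153, +0.238235, +0.364649)
rvec = θ·k = (+0.418617, +0.110791, +0.169580)

rvec=(0.4186, 0.1108, 0.1696) tvec=(-0.0188, -0.0566, 0.7215)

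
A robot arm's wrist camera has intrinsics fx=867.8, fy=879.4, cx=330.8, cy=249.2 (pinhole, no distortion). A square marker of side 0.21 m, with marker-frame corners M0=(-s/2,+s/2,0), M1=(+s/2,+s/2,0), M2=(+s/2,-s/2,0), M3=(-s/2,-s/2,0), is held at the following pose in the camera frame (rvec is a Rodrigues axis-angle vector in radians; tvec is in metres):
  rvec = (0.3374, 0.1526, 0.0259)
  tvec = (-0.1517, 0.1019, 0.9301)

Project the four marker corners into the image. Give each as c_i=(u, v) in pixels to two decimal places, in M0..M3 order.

Intrinsics K: fx=867.8, fy=879.4, cx=330.8, cy=249.2
Marker side s = 0.21 m; corners in marker frame (Z=0):
  M0 = (-0.1050, +0.1050, 0)
  M1 = (+0.1050, +0.1050, 0)
  M2 = (+0.1050, -0.1050, 0)
  M3 = (-0.1050, -0.1050, 0)
rvec = (0.3374, 0.1526, 0.0259), |rvec| = θ = 0.37121 rad = 21.269°
Rodrigues: sinθ=0.36274, 1−cosθ=0.06811; R = I + sinθ·[k]× + (1−cosθ)·[k]×²:
    [+0.98816 +0.00014 +0.15344]
    [+0.05076 +0.94340 -0.32775]
    [-0.14480 +0.33166 +0.93222]
t = (-0.1517, 0.1019, 0.9301) m
M0: Pc = R·M0+t = (-0.25544, +0.19563, +0.98013); u = 867.8·(-0.25544)/0.98013 + 330.8 = 104.6332, v = 879.4·(+0.19563)/0.98013 + 249.2 = 424.7226
M1: Pc = R·M1+t = (-0.04793, +0.20629, +0.94972); u = 867.8·(-0.04793)/0.94972 + 330.8 = 287.0055, v = 879.4·(+0.20629)/0.94972 + 249.2 = 440.2125
M2: Pc = R·M2+t = (-0.04796, +0.00817, +0.88007); u = 867.8·(-0.04796)/0.88007 + 330.8 = 283.5106, v = 879.4·(+0.00817)/0.88007 + 249.2 = 257.3665
M3: Pc = R·M3+t = (-0.25547, -0.00249, +0.91048); u = 867.8·(-0.25547)/0.91048 + 330.8 = 87.3042, v = 879.4·(-0.00249)/0.91048 + 249.2 = 246.7983

c0=(104.63, 424.72) c1=(287.01, 440.21) c2=(283.51, 257.37) c3=(87.30, 246.80)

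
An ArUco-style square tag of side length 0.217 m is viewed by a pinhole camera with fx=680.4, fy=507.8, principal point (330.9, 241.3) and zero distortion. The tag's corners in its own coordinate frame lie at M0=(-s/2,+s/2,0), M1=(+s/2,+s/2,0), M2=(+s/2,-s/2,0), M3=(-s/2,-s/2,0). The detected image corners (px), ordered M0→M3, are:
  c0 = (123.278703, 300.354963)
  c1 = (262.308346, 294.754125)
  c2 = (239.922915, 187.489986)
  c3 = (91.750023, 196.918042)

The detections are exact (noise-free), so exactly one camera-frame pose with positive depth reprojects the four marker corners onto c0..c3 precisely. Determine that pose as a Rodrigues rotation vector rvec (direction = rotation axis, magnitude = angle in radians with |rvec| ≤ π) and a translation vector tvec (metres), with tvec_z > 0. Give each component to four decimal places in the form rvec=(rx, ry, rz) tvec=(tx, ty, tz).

rvec=(0.3285, 0.1304, -0.0907) tvec=(-0.2201, 0.0106, 0.9839)

Intrinsics K: fx=680.4, fy=507.8, cx=330.9, cy=241.3
Marker side s = 0.217 m; corners in marker frame (Z=0):
  M0 = (-0.1085, +0.1085, 0)
  M1 = (+0.1085, +0.1085, 0)
  M2 = (+0.1085, -0.1085, 0)
  M3 = (-0.1085, -0.1085, 0)
Detected image corners:
  c0 = (123.278703, 300.354963) px
  c1 = (262.308346, 294.754125) px
  c2 = (239.922915, 187.489986) px
  c3 = (91.750023, 196.918042) px
Planar DLT: solve 8×8 A·h = b for H (H[2,2]=1):
  H  [+635.10468 +182.03588 +178.65769]
  H  [-69.71886 +563.84404 +246.77023]
  H  [-0.14455 +0.32055 +1.00000]
B = K⁻¹H; ‖b₁‖=1.016400, ‖b₂‖=1.016400; λ = 2/(‖b₁‖+‖b₂‖) = 0.983865, sign → tz>0 ⇒ λ=+0.983865
r₁ = λ·B[:,0] = (+0.98753,-0.06750,-0.14222); r₂ = λ·B[:,1] = (+0.10985,+0.94259,+0.31538)
r₃ = r₁×r₂ = (+0.11276,-0.32707,+0.93825); SVD([r₁ r₂ r₃]) → R = UVᵀ:
  R  [+0.98753 +0.10985 +0.11276]
  R  [-0.06750 +0.94259 -0.32707]
  R  [-0.14222 +0.31538 +0.93825]
t = (-0.22014, +0.01060, +0.98386) m
tr R = 2.868368; θ = arccos((tr R − 1)/2) = 0.364832 rad = 20.903°
axis k = ((R−Rᵀ)₃₂, (R−Rᵀ)₁₃, (R−Rᵀ)₂₁) / (2 sinθ) = (+0.900308, +0.357320, -0.248533)
rvec = θ·k = (+0.328461, +0.130362, -0.090673)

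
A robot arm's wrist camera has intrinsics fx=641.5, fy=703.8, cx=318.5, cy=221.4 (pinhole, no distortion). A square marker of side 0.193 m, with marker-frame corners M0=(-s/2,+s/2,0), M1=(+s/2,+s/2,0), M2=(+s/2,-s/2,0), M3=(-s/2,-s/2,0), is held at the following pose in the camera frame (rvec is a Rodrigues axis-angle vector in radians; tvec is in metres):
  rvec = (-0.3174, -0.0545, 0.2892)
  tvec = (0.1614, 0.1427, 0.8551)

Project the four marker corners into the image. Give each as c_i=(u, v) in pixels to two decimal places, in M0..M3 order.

Intrinsics K: fx=641.5, fy=703.8, cx=318.5, cy=221.4
Marker side s = 0.193 m; corners in marker frame (Z=0):
  M0 = (-0.0965, +0.0965, 0)
  M1 = (+0.0965, +0.0965, 0)
  M2 = (+0.0965, -0.0965, 0)
  M3 = (-0.0965, -0.0965, 0)
rvec = (-0.3174, -0.0545, 0.2892), |rvec| = θ = 0.43284 rad = 24.800°
Rodrigues: sinθ=0.41945, 1−cosθ=0.09222; R = I + sinθ·[k]× + (1−cosθ)·[k]×²:
    [+0.95737 -0.27174 -0.09800]
    [+0.28877 +0.90924 +0.29982]
    [+0.00763 -0.31534 +0.94895]
t = (0.1614, 0.1427, 0.8551) m
M0: Pc = R·M0+t = (+0.04279, +0.20258, +0.82393); u = 641.5·(+0.04279)/0.82393 + 318.5 = 351.8164, v = 703.8·(+0.20258)/0.82393 + 221.4 = 394.4391
M1: Pc = R·M1+t = (+0.22756, +0.25831, +0.82541); u = 641.5·(+0.22756)/0.82541 + 318.5 = 495.3606, v = 703.8·(+0.25831)/0.82541 + 221.4 = 441.6518
M2: Pc = R·M2+t = (+0.28001, +0.08282, +0.88627); u = 641.5·(+0.28001)/0.88627 + 318.5 = 521.1768, v = 703.8·(+0.08282)/0.88627 + 221.4 = 287.1724
M3: Pc = R·M3+t = (+0.09524, +0.02709, +0.88479); u = 641.5·(+0.09524)/0.88479 + 318.5 = 387.5493, v = 703.8·(+0.02709)/0.88479 + 221.4 = 242.9501

c0=(351.82, 394.44) c1=(495.36, 441.65) c2=(521.18, 287.17) c3=(387.55, 242.95)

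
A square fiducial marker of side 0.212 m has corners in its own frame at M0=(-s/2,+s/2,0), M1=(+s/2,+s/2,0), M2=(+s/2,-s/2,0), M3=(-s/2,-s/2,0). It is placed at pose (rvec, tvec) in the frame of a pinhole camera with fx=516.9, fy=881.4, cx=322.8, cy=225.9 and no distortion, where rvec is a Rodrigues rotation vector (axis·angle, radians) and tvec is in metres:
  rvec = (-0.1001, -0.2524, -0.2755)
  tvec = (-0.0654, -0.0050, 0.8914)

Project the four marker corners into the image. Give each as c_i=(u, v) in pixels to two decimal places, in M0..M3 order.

Intrinsics K: fx=516.9, fy=881.4, cx=322.8, cy=225.9
Marker side s = 0.212 m; corners in marker frame (Z=0):
  M0 = (-0.1060, +0.1060, 0)
  M1 = (+0.1060, +0.1060, 0)
  M2 = (+0.1060, -0.1060, 0)
  M3 = (-0.1060, -0.1060, 0)
rvec = (-0.1001, -0.2524, -0.2755), |rvec| = θ = 0.38682 rad = 22.163°
Rodrigues: sinθ=0.37724, 1−cosθ=0.07388; R = I + sinθ·[k]× + (1−cosθ)·[k]×²:
    [+0.93106 +0.28116 -0.23253]
    [-0.25620 +0.95757 +0.13196]
    [+0.25977 -0.06329 +0.96359]
t = (-0.0654, -0.0050, 0.8914) m
M0: Pc = R·M0+t = (-0.13429, +0.12366, +0.85716); u = 516.9·(-0.13429)/0.85716 + 322.8 = 241.8176, v = 881.4·(+0.12366)/0.85716 + 225.9 = 353.0581
M1: Pc = R·M1+t = (+0.06310, +0.06934, +0.91223); u = 516.9·(+0.06310)/0.91223 + 322.8 = 358.5520, v = 881.4·(+0.06934)/0.91223 + 225.9 = 292.9016
M2: Pc = R·M2+t = (+0.00349, -0.13366, +0.92564); u = 516.9·(+0.00349)/0.92564 + 322.8 = 324.7489, v = 881.4·(-0.13366)/0.92564 + 225.9 = 98.6282
M3: Pc = R·M3+t = (-0.19390, -0.07934, +0.87057); u = 516.9·(-0.19390)/0.87057 + 322.8 = 207.6752, v = 881.4·(-0.07934)/0.87057 + 225.9 = 145.5682

c0=(241.82, 353.06) c1=(358.55, 292.90) c2=(324.75, 98.63) c3=(207.68, 145.57)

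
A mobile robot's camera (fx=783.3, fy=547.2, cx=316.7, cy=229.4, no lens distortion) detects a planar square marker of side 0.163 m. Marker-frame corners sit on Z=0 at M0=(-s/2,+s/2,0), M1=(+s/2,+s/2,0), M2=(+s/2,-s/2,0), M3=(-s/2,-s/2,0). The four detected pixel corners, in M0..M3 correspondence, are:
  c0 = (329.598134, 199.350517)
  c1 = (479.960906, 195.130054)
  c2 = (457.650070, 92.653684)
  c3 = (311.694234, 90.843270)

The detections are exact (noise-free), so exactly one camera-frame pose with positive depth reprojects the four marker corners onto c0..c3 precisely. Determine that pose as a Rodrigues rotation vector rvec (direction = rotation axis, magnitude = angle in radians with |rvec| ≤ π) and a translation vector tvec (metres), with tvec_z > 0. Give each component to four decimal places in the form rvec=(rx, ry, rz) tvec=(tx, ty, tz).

Intrinsics K: fx=783.3, fy=547.2, cx=316.7, cy=229.4
Marker side s = 0.163 m; corners in marker frame (Z=0):
  M0 = (-0.0815, +0.0815, 0)
  M1 = (+0.0815, +0.0815, 0)
  M2 = (+0.0815, -0.0815, 0)
  M3 = (-0.0815, -0.0815, 0)
Detected image corners:
  c0 = (329.598134, 199.350517) px
  c1 = (479.960906, 195.130054) px
  c2 = (457.650070, 92.653684) px
  c3 = (311.694234, 90.843270) px
Planar DLT: solve 8×8 A·h = b for H (H[2,2]=1):
  H  [+1046.10646 +33.06312 +396.63930]
  H  [+43.25306 +613.47016 +143.48975]
  H  [+0.34811 -0.22973 +1.00000]
B = K⁻¹H; ‖b₁‖=1.246243, ‖b₂‖=1.246243; λ = 2/(‖b₁‖+‖b₂‖) = 0.802412, sign → tz>0 ⇒ λ=+0.802412
r₁ = λ·B[:,0] = (+0.95870,-0.05367,+0.27933); r₂ = λ·B[:,1] = (+0.10840,+0.97687,-0.18433)
r₃ = r₁×r₂ = (-0.26297,+0.20700,+0.94234); SVD([r₁ r₂ r₃]) → R = UVᵀ:
  R  [+0.95870 +0.10840 -0.26297]
  R  [-0.05367 +0.97687 +0.20700]
  R  [+0.27933 -0.18433 +0.94234]
t = (+0.08189, -0.12598, +0.80241) m
tr R = 2.877900; θ = arccos((tr R − 1)/2) = 0.351231 rad = 20.124°
axis k = ((R−Rᵀ)₃₂, (R−Rᵀ)₁₃, (R−Rᵀ)₂₁) / (2 sinθ) = (-0.568709, -0.788095, -0.235534)
rvec = θ·k = (-0.199748, -0.276804, -0.082727)

rvec=(-0.1997, -0.2768, -0.0827) tvec=(0.0819, -0.1260, 0.8024)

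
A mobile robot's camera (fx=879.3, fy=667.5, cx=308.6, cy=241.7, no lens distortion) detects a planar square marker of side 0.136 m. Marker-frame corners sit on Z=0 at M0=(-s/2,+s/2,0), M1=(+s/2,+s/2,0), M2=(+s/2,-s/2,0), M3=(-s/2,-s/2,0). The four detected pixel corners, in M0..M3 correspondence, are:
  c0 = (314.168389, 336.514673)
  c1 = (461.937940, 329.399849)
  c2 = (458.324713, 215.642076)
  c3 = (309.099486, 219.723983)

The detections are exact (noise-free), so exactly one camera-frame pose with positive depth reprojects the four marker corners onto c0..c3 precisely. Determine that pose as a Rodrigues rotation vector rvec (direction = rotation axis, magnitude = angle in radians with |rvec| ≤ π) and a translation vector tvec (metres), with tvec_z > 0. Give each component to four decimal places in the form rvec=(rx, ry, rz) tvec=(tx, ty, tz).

rvec=(0.0494, -0.1559, -0.0370) tvec=(0.0698, 0.0398, 0.7841)

Intrinsics K: fx=879.3, fy=667.5, cx=308.6, cy=241.7
Marker side s = 0.136 m; corners in marker frame (Z=0):
  M0 = (-0.0680, +0.0680, 0)
  M1 = (+0.0680, +0.0680, 0)
  M2 = (+0.0680, -0.0680, 0)
  M3 = (-0.0680, -0.0680, 0)
Detected image corners:
  c0 = (314.168389, 336.514673) px
  c1 = (461.937940, 329.399849) px
  c2 = (458.324713, 215.642076) px
  c3 = (309.099486, 219.723983) px
Planar DLT: solve 8×8 A·h = b for H (H[2,2]=1):
  H  [+1167.76402 +57.44326 +386.88544]
  H  [+12.93536 +865.71725 +275.54267]
  H  [+0.19668 +0.06633 +1.00000]
B = K⁻¹H; ‖b₁‖=1.275357, ‖b₂‖=1.275357; λ = 2/(‖b₁‖+‖b₂‖) = 0.784094, sign → tz>0 ⇒ λ=+0.784094
r₁ = λ·B[:,0] = (+0.98720,-0.04065,+0.15422); r₂ = λ·B[:,1] = (+0.03297,+0.99810,+0.05201)
r₃ = r₁×r₂ = (-0.15604,-0.04626,+0.98667); SVD([r₁ r₂ r₃]) → R = UVᵀ:
  R  [+0.98720 +0.03297 -0.15604]
  R  [-0.04065 +0.99810 -0.04626]
  R  [+0.15422 +0.05201 +0.98667]
t = (+0.06981, +0.03975, +0.78409) m
tr R = 2.971970; θ = arccos((tr R − 1)/2) = 0.167617 rad = 9.604°
axis k = ((R−Rᵀ)₃₂, (R−Rᵀ)₁₃, (R−Rᵀ)₂₁) / (2 sinθ) = (+0.294505, -0.929833, -0.220631)
rvec = θ·k = (+0.049364, -0.155855, -0.036981)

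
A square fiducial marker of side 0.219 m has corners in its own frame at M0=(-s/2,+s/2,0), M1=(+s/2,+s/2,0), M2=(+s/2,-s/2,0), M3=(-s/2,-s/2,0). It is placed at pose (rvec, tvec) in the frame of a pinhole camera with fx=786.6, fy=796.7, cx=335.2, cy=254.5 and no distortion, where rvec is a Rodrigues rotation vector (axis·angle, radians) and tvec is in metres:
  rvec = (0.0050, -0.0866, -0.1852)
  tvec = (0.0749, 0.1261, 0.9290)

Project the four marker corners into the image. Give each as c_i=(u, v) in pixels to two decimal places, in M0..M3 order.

c0=(324.78, 474.11) c1=(504.47, 435.55) c2=(471.21, 253.06) c3=(290.28, 288.02)

Intrinsics K: fx=786.6, fy=796.7, cx=335.2, cy=254.5
Marker side s = 0.219 m; corners in marker frame (Z=0):
  M0 = (-0.1095, +0.1095, 0)
  M1 = (+0.1095, +0.1095, 0)
  M2 = (+0.1095, -0.1095, 0)
  M3 = (-0.1095, -0.1095, 0)
rvec = (0.0050, -0.0866, -0.1852), |rvec| = θ = 0.20451 rad = 11.717°
Rodrigues: sinθ=0.20309, 1−cosθ=0.02084; R = I + sinθ·[k]× + (1−cosθ)·[k]×²:
    [+0.97917 +0.18370 -0.08646]
    [-0.18413 +0.98290 +0.00303]
    [+0.08554 +0.01296 +0.99625]
t = (0.0749, 0.1261, 0.9290) m
M0: Pc = R·M0+t = (-0.01220, +0.25389, +0.92105); u = 786.6·(-0.01220)/0.92105 + 335.2 = 324.7768, v = 796.7·(+0.25389)/0.92105 + 254.5 = 474.1113
M1: Pc = R·M1+t = (+0.20223, +0.21357, +0.93978); u = 786.6·(+0.20223)/0.93978 + 335.2 = 504.4700, v = 796.7·(+0.21357)/0.93978 + 254.5 = 435.5494
M2: Pc = R·M2+t = (+0.16200, -0.00169, +0.93695); u = 786.6·(+0.16200)/0.93695 + 335.2 = 471.2086, v = 796.7·(-0.00169)/0.93695 + 254.5 = 253.0636
M3: Pc = R·M3+t = (-0.05243, +0.03863, +0.91822); u = 786.6·(-0.05243)/0.91822 + 335.2 = 290.2816, v = 796.7·(+0.03863)/0.91822 + 254.5 = 288.0218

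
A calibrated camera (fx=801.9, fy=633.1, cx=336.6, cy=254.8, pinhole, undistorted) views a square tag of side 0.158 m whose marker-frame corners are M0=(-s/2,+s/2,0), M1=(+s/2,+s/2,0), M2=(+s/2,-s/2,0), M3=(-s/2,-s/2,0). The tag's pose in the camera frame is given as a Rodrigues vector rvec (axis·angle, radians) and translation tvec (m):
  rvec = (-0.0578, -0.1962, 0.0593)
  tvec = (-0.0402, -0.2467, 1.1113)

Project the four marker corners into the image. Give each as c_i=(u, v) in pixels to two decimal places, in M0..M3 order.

c0=(247.12, 154.38) c1=(360.15, 162.86) c2=(365.90, 75.57) c3=(254.05, 64.75)

Intrinsics K: fx=801.9, fy=633.1, cx=336.6, cy=254.8
Marker side s = 0.158 m; corners in marker frame (Z=0):
  M0 = (-0.0790, +0.0790, 0)
  M1 = (+0.0790, +0.0790, 0)
  M2 = (+0.0790, -0.0790, 0)
  M3 = (-0.0790, -0.0790, 0)
rvec = (-0.0578, -0.1962, 0.0593), |rvec| = θ = 0.21296 rad = 12.202°
Rodrigues: sinθ=0.21135, 1−cosθ=0.02259; R = I + sinθ·[k]× + (1−cosθ)·[k]×²:
    [+0.97907 -0.05320 -0.19643]
    [+0.06450 +0.99658 +0.05157]
    [+0.19301 -0.06316 +0.97916]
t = (-0.0402, -0.2467, 1.1113) m
M0: Pc = R·M0+t = (-0.12175, -0.17307, +1.09106); u = 801.9·(-0.12175)/1.09106 + 336.6 = 247.1172, v = 633.1·(-0.17307)/1.09106 + 254.8 = 154.3770
M1: Pc = R·M1+t = (+0.03294, -0.16287, +1.12156); u = 801.9·(+0.03294)/1.12156 + 336.6 = 360.1543, v = 633.1·(-0.16287)/1.12156 + 254.8 = 162.8604
M2: Pc = R·M2+t = (+0.04135, -0.32033, +1.13154); u = 801.9·(+0.04135)/1.13154 + 336.6 = 365.9040, v = 633.1·(-0.32033)/1.13154 + 254.8 = 75.5715
M3: Pc = R·M3+t = (-0.11334, -0.33053, +1.10104); u = 801.9·(-0.11334)/1.10104 + 336.6 = 254.0506, v = 633.1·(-0.33053)/1.10104 + 254.8 = 64.7473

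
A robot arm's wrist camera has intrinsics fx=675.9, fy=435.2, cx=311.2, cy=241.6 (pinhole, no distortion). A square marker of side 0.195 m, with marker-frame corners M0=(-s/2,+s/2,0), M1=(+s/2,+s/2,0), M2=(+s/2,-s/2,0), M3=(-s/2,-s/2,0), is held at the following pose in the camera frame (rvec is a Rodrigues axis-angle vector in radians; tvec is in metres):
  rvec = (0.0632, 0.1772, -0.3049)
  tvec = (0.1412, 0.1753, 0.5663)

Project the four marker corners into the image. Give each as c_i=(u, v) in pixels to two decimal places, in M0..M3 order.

Intrinsics K: fx=675.9, fy=435.2, cx=311.2, cy=241.6
Marker side s = 0.195 m; corners in marker frame (Z=0):
  M0 = (-0.0975, +0.0975, 0)
  M1 = (+0.0975, +0.0975, 0)
  M2 = (+0.0975, -0.0975, 0)
  M3 = (-0.0975, -0.0975, 0)
rvec = (0.0632, 0.1772, -0.3049), |rvec| = θ = 0.35827 rad = 20.527°
Rodrigues: sinθ=0.35066, 1−cosθ=0.06350; R = I + sinθ·[k]× + (1−cosθ)·[k]×²:
    [+0.93848 +0.30396 +0.16390]
    [-0.29288 +0.95204 -0.08858]
    [-0.18297 +0.03513 +0.98249]
t = (0.1412, 0.1753, 0.5663) m
M0: Pc = R·M0+t = (+0.07933, +0.29668, +0.58756); u = 675.9·(+0.07933)/0.58756 + 311.2 = 402.4614, v = 435.2·(+0.29668)/0.58756 + 241.6 = 461.3459
M1: Pc = R·M1+t = (+0.26234, +0.23957, +0.55189); u = 675.9·(+0.26234)/0.55189 + 311.2 = 632.4876, v = 435.2·(+0.23957)/0.55189 + 241.6 = 430.5157
M2: Pc = R·M2+t = (+0.20307, +0.05392, +0.54504); u = 675.9·(+0.20307)/0.54504 + 311.2 = 563.0224, v = 435.2·(+0.05392)/0.54504 + 241.6 = 284.6546
M3: Pc = R·M3+t = (+0.02006, +0.11103, +0.58071); u = 675.9·(+0.02006)/0.58071 + 311.2 = 334.5506, v = 435.2·(+0.11103)/0.58071 + 241.6 = 324.8099

c0=(402.46, 461.35) c1=(632.49, 430.52) c2=(563.02, 284.65) c3=(334.55, 324.81)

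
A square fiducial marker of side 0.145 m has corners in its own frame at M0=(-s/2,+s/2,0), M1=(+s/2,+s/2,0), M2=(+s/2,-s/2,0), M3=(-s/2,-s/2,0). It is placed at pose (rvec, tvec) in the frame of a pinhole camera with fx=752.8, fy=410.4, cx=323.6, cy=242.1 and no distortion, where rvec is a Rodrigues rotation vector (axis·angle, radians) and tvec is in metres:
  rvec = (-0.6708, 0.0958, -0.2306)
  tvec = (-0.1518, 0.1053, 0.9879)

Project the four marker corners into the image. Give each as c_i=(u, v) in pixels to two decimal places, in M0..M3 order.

c0=(156.82, 319.47) c1=(268.94, 304.33) c2=(254.64, 255.11) c3=(152.38, 269.02)

Intrinsics K: fx=752.8, fy=410.4, cx=323.6, cy=242.1
Marker side s = 0.145 m; corners in marker frame (Z=0):
  M0 = (-0.0725, +0.0725, 0)
  M1 = (+0.0725, +0.0725, 0)
  M2 = (+0.0725, -0.0725, 0)
  M3 = (-0.0725, -0.0725, 0)
rvec = (-0.6708, 0.0958, -0.2306), |rvec| = θ = 0.71577 rad = 41.011°
Rodrigues: sinθ=0.65620, 1−cosθ=0.24541; R = I + sinθ·[k]× + (1−cosθ)·[k]×²:
    [+0.97013 +0.18063 +0.16192]
    [-0.24219 +0.75898 +0.60439]
    [-0.01373 -0.62555 +0.78006]
t = (-0.1518, 0.1053, 0.9879) m
M0: Pc = R·M0+t = (-0.20904, +0.17789, +0.94354); u = 752.8·(-0.20904)/0.94354 + 323.6 = 156.8193, v = 410.4·(+0.17789)/0.94354 + 242.1 = 319.4723
M1: Pc = R·M1+t = (-0.06837, +0.14277, +0.94155); u = 752.8·(-0.06837)/0.94155 + 323.6 = 268.9360, v = 410.4·(+0.14277)/0.94155 + 242.1 = 304.3290
M2: Pc = R·M2+t = (-0.09456, +0.03271, +1.03226); u = 752.8·(-0.09456)/1.03226 + 323.6 = 254.6391, v = 410.4·(+0.03271)/1.03226 + 242.1 = 255.1066
M3: Pc = R·M3+t = (-0.23523, +0.06783, +1.03425); u = 752.8·(-0.23523)/1.03425 + 323.6 = 152.3828, v = 410.4·(+0.06783)/1.03425 + 242.1 = 269.0166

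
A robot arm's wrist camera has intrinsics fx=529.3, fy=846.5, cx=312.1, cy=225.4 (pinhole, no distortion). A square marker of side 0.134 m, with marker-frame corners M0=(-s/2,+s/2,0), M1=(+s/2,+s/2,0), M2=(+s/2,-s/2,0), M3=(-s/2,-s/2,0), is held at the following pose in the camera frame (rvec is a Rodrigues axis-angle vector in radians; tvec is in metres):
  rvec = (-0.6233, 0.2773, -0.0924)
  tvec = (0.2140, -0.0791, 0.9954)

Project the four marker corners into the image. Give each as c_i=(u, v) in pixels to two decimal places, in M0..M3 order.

Intrinsics K: fx=529.3, fy=846.5, cx=312.1, cy=225.4
Marker side s = 0.134 m; corners in marker frame (Z=0):
  M0 = (-0.0670, +0.0670, 0)
  M1 = (+0.0670, +0.0670, 0)
  M2 = (+0.0670, -0.0670, 0)
  M3 = (-0.0670, -0.0670, 0)
rvec = (-0.6233, 0.2773, -0.0924), |rvec| = θ = 0.68843 rad = 39.444°
Rodrigues: sinθ=0.63533, 1−cosθ=0.22776; R = I + sinθ·[k]× + (1−cosθ)·[k]×²:
    [+0.95894 +0.00221 +0.28359]
    [-0.16833 +0.80920 +0.56291]
    [-0.22823 -0.58753 +0.77635]
t = (0.2140, -0.0791, 0.9954) m
M0: Pc = R·M0+t = (+0.14990, -0.01361, +0.97133); u = 529.3·(+0.14990)/0.97133 + 312.1 = 393.7836, v = 846.5·(-0.01361)/0.97133 + 225.4 = 213.5430
M1: Pc = R·M1+t = (+0.27840, -0.03616, +0.94074); u = 529.3·(+0.27840)/0.94074 + 312.1 = 468.7375, v = 846.5·(-0.03616)/0.94074 + 225.4 = 192.8606
M2: Pc = R·M2+t = (+0.27810, -0.14459, +1.01947); u = 529.3·(+0.27810)/1.01947 + 312.1 = 456.4872, v = 846.5·(-0.14459)/1.01947 + 225.4 = 105.3387
M3: Pc = R·M3+t = (+0.14960, -0.12204, +1.05006); u = 529.3·(+0.14960)/1.05006 + 312.1 = 387.5099, v = 846.5·(-0.12204)/1.05006 + 225.4 = 127.0195

c0=(393.78, 213.54) c1=(468.74, 192.86) c2=(456.49, 105.34) c3=(387.51, 127.02)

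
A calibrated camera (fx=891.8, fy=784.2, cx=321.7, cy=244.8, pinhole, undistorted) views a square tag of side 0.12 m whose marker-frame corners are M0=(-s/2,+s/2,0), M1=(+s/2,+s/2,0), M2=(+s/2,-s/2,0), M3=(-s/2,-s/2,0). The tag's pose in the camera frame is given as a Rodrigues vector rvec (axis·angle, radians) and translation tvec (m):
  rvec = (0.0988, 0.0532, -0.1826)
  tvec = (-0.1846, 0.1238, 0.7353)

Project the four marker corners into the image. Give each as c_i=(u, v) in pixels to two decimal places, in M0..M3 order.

c0=(43.25, 448.30) c1=(183.00, 427.55) c2=(153.77, 303.53) c3=(12.18, 325.85)

Intrinsics K: fx=891.8, fy=784.2, cx=321.7, cy=244.8
Marker side s = 0.12 m; corners in marker frame (Z=0):
  M0 = (-0.0600, +0.0600, 0)
  M1 = (+0.0600, +0.0600, 0)
  M2 = (+0.0600, -0.0600, 0)
  M3 = (-0.0600, -0.0600, 0)
rvec = (0.0988, 0.0532, -0.1826), |rvec| = θ = 0.21432 rad = 12.280°
Rodrigues: sinθ=0.21269, 1−cosθ=0.02288; R = I + sinθ·[k]× + (1−cosθ)·[k]×²:
    [+0.98198 +0.18382 +0.04381]
    [-0.17859 +0.97853 -0.10288]
    [-0.06178 +0.09321 +0.99373]
t = (-0.1846, 0.1238, 0.7353) m
M0: Pc = R·M0+t = (-0.23249, +0.19323, +0.74460); u = 891.8·(-0.23249)/0.74460 + 321.7 = 43.2493, v = 784.2·(+0.19323)/0.74460 + 244.8 = 448.3037
M1: Pc = R·M1+t = (-0.11465, +0.17180, +0.73719); u = 891.8·(-0.11465)/0.73719 + 321.7 = 183.0018, v = 784.2·(+0.17180)/0.73719 + 244.8 = 427.5530
M2: Pc = R·M2+t = (-0.13671, +0.05437, +0.72600); u = 891.8·(-0.13671)/0.72600 + 321.7 = 153.7685, v = 784.2·(+0.05437)/0.72600 + 244.8 = 303.5317
M3: Pc = R·M3+t = (-0.25455, +0.07580, +0.73341); u = 891.8·(-0.25455)/0.73341 + 321.7 = 12.1803, v = 784.2·(+0.07580)/0.73341 + 244.8 = 325.8525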